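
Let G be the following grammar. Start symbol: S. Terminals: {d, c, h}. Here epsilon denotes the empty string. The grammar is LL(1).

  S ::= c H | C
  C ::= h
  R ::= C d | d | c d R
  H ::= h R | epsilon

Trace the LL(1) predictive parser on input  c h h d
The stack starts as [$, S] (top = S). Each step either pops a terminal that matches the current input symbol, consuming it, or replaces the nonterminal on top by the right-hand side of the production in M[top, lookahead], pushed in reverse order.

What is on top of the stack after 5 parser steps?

C

step 1: stack=$ S  input=c h h d $  — expand S ::= c H
step 2: stack=$ H c  input=c h h d $  — match c
step 3: stack=$ H  input=h h d $  — expand H ::= h R
step 4: stack=$ R h  input=h h d $  — match h
step 5: stack=$ R  input=h d $  — expand R ::= C d
Stack after step 5: $ d C (top = C).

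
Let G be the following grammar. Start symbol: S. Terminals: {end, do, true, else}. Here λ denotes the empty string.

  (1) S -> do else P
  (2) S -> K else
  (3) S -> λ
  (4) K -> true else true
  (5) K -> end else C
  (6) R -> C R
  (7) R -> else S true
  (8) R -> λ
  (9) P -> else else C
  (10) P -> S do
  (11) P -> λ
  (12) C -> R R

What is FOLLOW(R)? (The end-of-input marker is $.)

FIRST(K): from K->true else true we get {true}; from K->end else C we get {end}. So FIRST(K) = {end, true}.
FIRST(S): from S->do else P we get {do}; from S->K else we get {end, true}; from S->λ we get {λ}. So FIRST(S) = {λ, do, end, true}.
FIRST(P): from P->else else C we get {else}; from P->S do we get {do, end, true}; from P->λ we get {λ}. So FIRST(P) = {λ, do, else, end, true}.
FIRST(R): from R->C R we get {λ, else}; from R->else S true we get {else}; from R->λ we get {λ}. So FIRST(R) = {λ, else}.
FIRST(C): from C->R R we get {λ, else}. So FIRST(C) = {λ, else}.
FOLLOW(S) includes $ since S is the start symbol.
FOLLOW(S): in R->else S true, S is followed by true with FIRST {true}; in P->S do, S is followed by do with FIRST {do}. Thus FOLLOW(S) = {$, do, true}.
FOLLOW(K): in S->K else, K is followed by else with FIRST {else}. Thus FOLLOW(K) = {else}.
FOLLOW(P): in S->do else P, the suffix after P is empty, so FOLLOW(P) ⊇ FOLLOW(S) = {$, do, true}. Thus FOLLOW(P) = {$, do, true}.
FOLLOW(R): in R->C R, the suffix after R is empty (adds nothing new); in C->R R (occurrence 1), R is followed by R with FIRST {λ, else}; in C->R R (occurrence 1), the suffix after R is nullable, so FOLLOW(R) ⊇ FOLLOW(C) = {$, do, else, true}; in C->R R (occurrence 2), the suffix after R is empty, so FOLLOW(R) ⊇ FOLLOW(C) = {$, do, else, true}. Thus FOLLOW(R) = {$, do, else, true}.
FOLLOW(C): in K->end else C, the suffix after C is empty, so FOLLOW(C) ⊇ FOLLOW(K) = {else}; in R->C R, C is followed by R with FIRST {λ, else}; in R->C R, the suffix after C is nullable, so FOLLOW(C) ⊇ FOLLOW(R) = {$, do, else, true}; in P->else else C, the suffix after C is empty, so FOLLOW(C) ⊇ FOLLOW(P) = {$, do, true}. Thus FOLLOW(C) = {$, do, else, true}.

{$, do, else, true}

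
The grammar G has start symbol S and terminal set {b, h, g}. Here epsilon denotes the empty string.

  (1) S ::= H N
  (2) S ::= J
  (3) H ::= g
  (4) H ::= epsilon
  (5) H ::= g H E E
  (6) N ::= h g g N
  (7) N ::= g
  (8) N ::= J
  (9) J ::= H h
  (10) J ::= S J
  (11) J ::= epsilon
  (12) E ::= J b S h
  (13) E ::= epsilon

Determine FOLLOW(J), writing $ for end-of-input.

FIRST(H) = {epsilon, g}
FIRST(S) = {epsilon, g, h}  (via H N, J)
FIRST(J) = {epsilon, g, h}  (via H h, S J)
FIRST(N) = {epsilon, g, h}  (via J)
FIRST(E) = {epsilon, b, g, h}  (via J b S h)
FOLLOW(S) includes $ since S is the start symbol.
FOLLOW(S): in J::=S J, S is followed by J with FIRST {epsilon, g, h}; in J::=S J, the suffix after S is nullable, so FOLLOW(S) ⊇ FOLLOW(J) = {$, b, g, h}; in E::=J b S h, S is followed by h with FIRST {h}. Thus FOLLOW(S) = {$, b, g, h}.
FOLLOW(H): in S::=H N, H is followed by N with FIRST {epsilon, g, h}; in S::=H N, the suffix after H is nullable, so FOLLOW(H) ⊇ FOLLOW(S) = {$, b, g, h}; in H::=g H E E, H is followed by E E with FIRST {epsilon, b, g, h}; in H::=g H E E, the suffix after H is nullable (adds nothing new); in J::=H h, H is followed by h with FIRST {h}. Thus FOLLOW(H) = {$, b, g, h}.
FOLLOW(N): in S::=H N, the suffix after N is empty, so FOLLOW(N) ⊇ FOLLOW(S) = {$, b, g, h}; in N::=h g g N, the suffix after N is empty (adds nothing new). Thus FOLLOW(N) = {$, b, g, h}.
FOLLOW(J): in S::=J, the suffix after J is empty, so FOLLOW(J) ⊇ FOLLOW(S) = {$, b, g, h}; in N::=J, the suffix after J is empty, so FOLLOW(J) ⊇ FOLLOW(N) = {$, b, g, h}; in J::=S J, the suffix after J is empty (adds nothing new); in E::=J b S h, J is followed by b S h with FIRST {b}. Thus FOLLOW(J) = {$, b, g, h}.
FOLLOW(E): in H::=g H E E (occurrence 1), E is followed by E with FIRST {epsilon, b, g, h}; in H::=g H E E (occurrence 1), the suffix after E is nullable, so FOLLOW(E) ⊇ FOLLOW(H) = {$, b, g, h}; in H::=g H E E (occurrence 2), the suffix after E is empty, so FOLLOW(E) ⊇ FOLLOW(H) = {$, b, g, h}. Thus FOLLOW(E) = {$, b, g, h}.

{$, b, g, h}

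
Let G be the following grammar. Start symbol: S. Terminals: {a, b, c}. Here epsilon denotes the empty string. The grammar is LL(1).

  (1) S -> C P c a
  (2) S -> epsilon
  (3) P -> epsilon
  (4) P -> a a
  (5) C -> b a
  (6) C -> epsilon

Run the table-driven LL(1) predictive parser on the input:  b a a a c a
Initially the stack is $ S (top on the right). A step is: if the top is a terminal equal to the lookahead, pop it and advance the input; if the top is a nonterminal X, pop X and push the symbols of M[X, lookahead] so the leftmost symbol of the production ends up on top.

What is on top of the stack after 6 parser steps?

     Stack        Input          Action
  1  $ S          b a a a c a $  expand S -> C P c a
  2  $ a c P C    b a a a c a $  expand C -> b a
  3  $ a c P a b  b a a a c a $  match b
  4  $ a c P a    a a a c a $    match a
  5  $ a c P      a a c a $      expand P -> a a
  6  $ a c a a    a a c a $      match a
Stack after step 6: $ a c a (top = a).

a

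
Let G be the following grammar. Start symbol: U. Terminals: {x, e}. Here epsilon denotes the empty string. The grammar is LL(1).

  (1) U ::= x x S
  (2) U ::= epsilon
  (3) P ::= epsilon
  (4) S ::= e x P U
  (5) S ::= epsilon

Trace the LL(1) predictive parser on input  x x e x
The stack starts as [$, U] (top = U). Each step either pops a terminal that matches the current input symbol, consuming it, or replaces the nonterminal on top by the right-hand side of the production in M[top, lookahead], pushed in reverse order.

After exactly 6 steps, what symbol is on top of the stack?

step 1: stack=$ U  input=x x e x $  — expand U ::= x x S
step 2: stack=$ S x x  input=x x e x $  — match x
step 3: stack=$ S x  input=x e x $  — match x
step 4: stack=$ S  input=e x $  — expand S ::= e x P U
step 5: stack=$ U P x e  input=e x $  — match e
step 6: stack=$ U P x  input=x $  — match x
Stack after step 6: $ U P (top = P).

P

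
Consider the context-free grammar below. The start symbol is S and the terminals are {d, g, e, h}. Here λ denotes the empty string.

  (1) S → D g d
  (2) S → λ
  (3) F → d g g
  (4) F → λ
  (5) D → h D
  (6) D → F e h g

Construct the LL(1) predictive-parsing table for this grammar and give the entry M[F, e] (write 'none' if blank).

F → λ

FIRST(F) = {λ, d}
FIRST(D) = {d, e, h}  (via F e h g)
FIRST(S) = {λ, d, e, h}  (via D g d)
FOLLOW(S) includes $ since S is the start symbol.
FOLLOW(F): in D→F e h g, F is followed by e h g with FIRST {e}. Thus FOLLOW(F) = {e}.
For F → d g g: FIRST(d g g) = {d}, so it goes in M[F, t] for t ∈ {d}.
For F → λ: FIRST(λ) = {λ}, so it goes in M[F, t] for t ∈ {}; since λ ∈ FIRST, also for every t ∈ FOLLOW(F) = {e}.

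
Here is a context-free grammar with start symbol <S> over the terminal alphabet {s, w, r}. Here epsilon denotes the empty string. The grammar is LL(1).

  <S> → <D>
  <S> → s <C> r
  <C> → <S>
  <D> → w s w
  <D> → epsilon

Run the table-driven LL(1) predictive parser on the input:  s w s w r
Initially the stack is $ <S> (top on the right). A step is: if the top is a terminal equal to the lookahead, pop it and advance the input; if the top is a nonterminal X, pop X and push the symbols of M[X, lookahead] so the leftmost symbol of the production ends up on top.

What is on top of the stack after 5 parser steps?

     Stack      Input        Action
  1  $ <S>      s w s w r $  expand <S> → s <C> r
  2  $ r <C> s  s w s w r $  match s
  3  $ r <C>    w s w r $    expand <C> → <S>
  4  $ r <S>    w s w r $    expand <S> → <D>
  5  $ r <D>    w s w r $    expand <D> → w s w
Stack after step 5: $ r w s w (top = w).

w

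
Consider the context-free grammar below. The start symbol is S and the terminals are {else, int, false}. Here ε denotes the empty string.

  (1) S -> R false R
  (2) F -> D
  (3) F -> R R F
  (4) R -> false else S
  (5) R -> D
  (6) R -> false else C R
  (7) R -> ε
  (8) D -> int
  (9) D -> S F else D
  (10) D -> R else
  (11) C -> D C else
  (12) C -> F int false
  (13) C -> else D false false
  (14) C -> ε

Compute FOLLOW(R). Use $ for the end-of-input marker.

FIRST(S): from S->R false R we get {else, false, int}. So FIRST(S) = {else, false, int}.
FIRST(F): from F->D we get {else, false, int}; from F->R R F we get {else, false, int}. So FIRST(F) = {else, false, int}.
FIRST(R): from R->false else S we get {false}; from R->D we get {else, false, int}; from R->false else C R we get {false}; from R->ε we get {ε}. So FIRST(R) = {ε, else, false, int}.
FIRST(D): from D->int we get {int}; from D->S F else D we get {else, false, int}; from D->R else we get {else, false, int}. So FIRST(D) = {else, false, int}.
FIRST(C): from C->D C else we get {else, false, int}; from C->F int false we get {else, false, int}; from C->else D false false we get {else}; from C->ε we get {ε}. So FIRST(C) = {ε, else, false, int}.
FOLLOW(S) includes $ since S is the start symbol.
FOLLOW(F): in F->R R F, the suffix after F is empty (adds nothing new); in D->S F else D, F is followed by else D with FIRST {else}; in C->F int false, F is followed by int false with FIRST {int}. Thus FOLLOW(F) = {else, int}.
FOLLOW(S): in R->false else S, the suffix after S is empty, so FOLLOW(S) ⊇ FOLLOW(R) = {$, else, false, int}; in D->S F else D, S is followed by F else D with FIRST {else, false, int}. Thus FOLLOW(S) = {$, else, false, int}.
FOLLOW(R): in S->R false R (occurrence 1), R is followed by false R with FIRST {false}; in S->R false R (occurrence 2), the suffix after R is empty, so FOLLOW(R) ⊇ FOLLOW(S) = {$, else, false, int}; in F->R R F (occurrence 1), R is followed by R F with FIRST {else, false, int}; in F->R R F (occurrence 2), R is followed by F with FIRST {else, false, int}; in R->false else C R, the suffix after R is empty (adds nothing new); in D->R else, R is followed by else with FIRST {else}. Thus FOLLOW(R) = {$, else, false, int}.
FOLLOW(D): in F->D, the suffix after D is empty, so FOLLOW(D) ⊇ FOLLOW(F) = {else, int}; in R->D, the suffix after D is empty, so FOLLOW(D) ⊇ FOLLOW(R) = {$, else, false, int}; in D->S F else D, the suffix after D is empty (adds nothing new); in C->D C else, D is followed by C else with FIRST {else, false, int}; in C->else D false false, D is followed by false false with FIRST {false}. Thus FOLLOW(D) = {$, else, false, int}.
FOLLOW(C): in R->false else C R, C is followed by R with FIRST {ε, else, false, int}; in R->false else C R, the suffix after C is nullable, so FOLLOW(C) ⊇ FOLLOW(R) = {$, else, false, int}; in C->D C else, C is followed by else with FIRST {else}. Thus FOLLOW(C) = {$, else, false, int}.

{$, else, false, int}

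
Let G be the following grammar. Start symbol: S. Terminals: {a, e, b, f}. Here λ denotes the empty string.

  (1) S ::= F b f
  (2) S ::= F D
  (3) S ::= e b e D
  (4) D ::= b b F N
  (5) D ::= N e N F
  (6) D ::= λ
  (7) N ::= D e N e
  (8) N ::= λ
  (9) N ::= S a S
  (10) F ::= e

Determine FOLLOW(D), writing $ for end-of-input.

FIRST(F) = {e}
FIRST(S) = {e}  (via F b f, F D)
FIRST(D) = {λ, b, e}  (via N e N F)
FIRST(N) = {λ, b, e}  (via D e N e, S a S)
FOLLOW(S) includes $ since S is the start symbol.
FOLLOW(S): in N::=S a S (occurrence 1), S is followed by a S with FIRST {a}; in N::=S a S (occurrence 2), the suffix after S is empty, so FOLLOW(S) ⊇ FOLLOW(N) = {$, a, e}. Thus FOLLOW(S) = {$, a, e}.
FOLLOW(D): in S::=F D, the suffix after D is empty, so FOLLOW(D) ⊇ FOLLOW(S) = {$, a, e}; in S::=e b e D, the suffix after D is empty, so FOLLOW(D) ⊇ FOLLOW(S) = {$, a, e}; in N::=D e N e, D is followed by e N e with FIRST {e}. Thus FOLLOW(D) = {$, a, e}.
FOLLOW(N): in D::=b b F N, the suffix after N is empty, so FOLLOW(N) ⊇ FOLLOW(D) = {$, a, e}; in D::=N e N F (occurrence 1), N is followed by e N F with FIRST {e}; in D::=N e N F (occurrence 2), N is followed by F with FIRST {e}; in N::=D e N e, N is followed by e with FIRST {e}. Thus FOLLOW(N) = {$, a, e}.
FOLLOW(F): in S::=F b f, F is followed by b f with FIRST {b}; in S::=F D, F is followed by D with FIRST {λ, b, e}; in S::=F D, the suffix after F is nullable, so FOLLOW(F) ⊇ FOLLOW(S) = {$, a, e}; in D::=b b F N, F is followed by N with FIRST {λ, b, e}; in D::=b b F N, the suffix after F is nullable, so FOLLOW(F) ⊇ FOLLOW(D) = {$, a, e}; in D::=N e N F, the suffix after F is empty, so FOLLOW(F) ⊇ FOLLOW(D) = {$, a, e}. Thus FOLLOW(F) = {$, a, b, e}.

{$, a, e}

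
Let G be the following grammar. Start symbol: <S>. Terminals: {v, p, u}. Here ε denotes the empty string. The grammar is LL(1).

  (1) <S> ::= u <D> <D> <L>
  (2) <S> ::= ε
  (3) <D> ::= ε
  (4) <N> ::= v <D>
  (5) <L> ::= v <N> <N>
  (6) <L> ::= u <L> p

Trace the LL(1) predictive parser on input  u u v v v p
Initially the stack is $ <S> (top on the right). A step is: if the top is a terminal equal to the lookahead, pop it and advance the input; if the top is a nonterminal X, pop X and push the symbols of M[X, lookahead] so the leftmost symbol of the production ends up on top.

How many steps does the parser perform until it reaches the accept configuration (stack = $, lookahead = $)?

step 1: stack=$ <S>  input=u u v v v p $  — expand <S> ::= u <D> <D> <L>
step 2: stack=$ <L> <D> <D> u  input=u u v v v p $  — match u
step 3: stack=$ <L> <D> <D>  input=u v v v p $  — expand <D> ::= ε
step 4: stack=$ <L> <D>  input=u v v v p $  — expand <D> ::= ε
step 5: stack=$ <L>  input=u v v v p $  — expand <L> ::= u <L> p
step 6: stack=$ p <L> u  input=u v v v p $  — match u
step 7: stack=$ p <L>  input=v v v p $  — expand <L> ::= v <N> <N>
step 8: stack=$ p <N> <N> v  input=v v v p $  — match v
step 9: stack=$ p <N> <N>  input=v v p $  — expand <N> ::= v <D>
step 10: stack=$ p <N> <D> v  input=v v p $  — match v
step 11: stack=$ p <N> <D>  input=v p $  — expand <D> ::= ε
step 12: stack=$ p <N>  input=v p $  — expand <N> ::= v <D>
step 13: stack=$ p <D> v  input=v p $  — match v
step 14: stack=$ p <D>  input=p $  — expand <D> ::= ε
step 15: stack=$ p  input=p $  — match p
Accept reached after 15 steps.

15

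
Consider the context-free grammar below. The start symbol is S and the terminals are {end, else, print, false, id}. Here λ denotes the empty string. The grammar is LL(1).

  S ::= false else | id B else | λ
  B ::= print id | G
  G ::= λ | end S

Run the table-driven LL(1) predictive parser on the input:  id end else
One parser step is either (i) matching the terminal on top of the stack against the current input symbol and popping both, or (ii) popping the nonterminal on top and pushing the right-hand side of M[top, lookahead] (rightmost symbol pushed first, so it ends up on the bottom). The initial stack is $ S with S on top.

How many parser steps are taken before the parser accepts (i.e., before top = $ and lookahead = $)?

7

     Stack         Input          Action
  1  $ S           id end else $  expand S ::= id B else
  2  $ else B id   id end else $  match id
  3  $ else B      end else $     expand B ::= G
  4  $ else G      end else $     expand G ::= end S
  5  $ else S end  end else $     match end
  6  $ else S      else $         expand S ::= λ
  7  $ else        else $         match else
Accept reached after 7 steps.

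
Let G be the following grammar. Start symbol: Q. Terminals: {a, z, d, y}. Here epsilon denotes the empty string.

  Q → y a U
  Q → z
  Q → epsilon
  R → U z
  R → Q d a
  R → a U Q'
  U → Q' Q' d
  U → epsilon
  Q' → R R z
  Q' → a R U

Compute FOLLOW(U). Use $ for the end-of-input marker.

{$, a, d, y, z}

FIRST(Q) = {epsilon, y, z}
FIRST(R) = {a, d, y, z}  (via U z, Q d a)
FIRST(Q') = {a, d, y, z}  (via R R z)
FIRST(U) = {epsilon, a, d, y, z}  (via Q' Q' d)
FOLLOW(Q) includes $ since Q is the start symbol.
FOLLOW(Q): in R→Q d a, Q is followed by d a with FIRST {d}. Thus FOLLOW(Q) = {$, d}.
FOLLOW(R): in Q'→R R z (occurrence 1), R is followed by R z with FIRST {a, d, y, z}; in Q'→R R z (occurrence 2), R is followed by z with FIRST {z}; in Q'→a R U, R is followed by U with FIRST {epsilon, a, d, y, z}; in Q'→a R U, the suffix after R is nullable, so FOLLOW(R) ⊇ FOLLOW(Q') = {a, d, y, z}. Thus FOLLOW(R) = {a, d, y, z}.
FOLLOW(Q'): in R→a U Q', the suffix after Q' is empty, so FOLLOW(Q') ⊇ FOLLOW(R) = {a, d, y, z}; in U→Q' Q' d (occurrence 1), Q' is followed by Q' d with FIRST {a, d, y, z}; in U→Q' Q' d (occurrence 2), Q' is followed by d with FIRST {d}. Thus FOLLOW(Q') = {a, d, y, z}.
FOLLOW(U): in Q→y a U, the suffix after U is empty, so FOLLOW(U) ⊇ FOLLOW(Q) = {$, d}; in R→U z, U is followed by z with FIRST {z}; in R→a U Q', U is followed by Q' with FIRST {a, d, y, z}; in Q'→a R U, the suffix after U is empty, so FOLLOW(U) ⊇ FOLLOW(Q') = {a, d, y, z}. Thus FOLLOW(U) = {$, a, d, y, z}.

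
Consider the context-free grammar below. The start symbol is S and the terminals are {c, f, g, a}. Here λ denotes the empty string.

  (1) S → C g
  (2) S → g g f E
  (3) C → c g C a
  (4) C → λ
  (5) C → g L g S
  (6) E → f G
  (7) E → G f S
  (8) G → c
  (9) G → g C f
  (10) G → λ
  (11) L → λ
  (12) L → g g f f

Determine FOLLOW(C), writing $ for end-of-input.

FIRST(C) = {λ, c, g}
FIRST(G) = {λ, c, g}
FIRST(L) = {λ, g}
FIRST(S) = {c, g}  (via C g)
FIRST(E) = {c, f, g}  (via G f S)
FOLLOW(S) includes $ since S is the start symbol.
FOLLOW(C): in S→C g, C is followed by g with FIRST {g}; in C→c g C a, C is followed by a with FIRST {a}; in G→g C f, C is followed by f with FIRST {f}. Thus FOLLOW(C) = {a, f, g}.
FOLLOW(L): in C→g L g S, L is followed by g S with FIRST {g}. Thus FOLLOW(L) = {g}.
FOLLOW(S): in C→g L g S, the suffix after S is empty, so FOLLOW(S) ⊇ FOLLOW(C) = {a, f, g}; in E→G f S, the suffix after S is empty, so FOLLOW(S) ⊇ FOLLOW(E) = {$, a, f, g}. Thus FOLLOW(S) = {$, a, f, g}.
FOLLOW(E): in S→g g f E, the suffix after E is empty, so FOLLOW(E) ⊇ FOLLOW(S) = {$, a, f, g}. Thus FOLLOW(E) = {$, a, f, g}.
FOLLOW(G): in E→f G, the suffix after G is empty, so FOLLOW(G) ⊇ FOLLOW(E) = {$, a, f, g}; in E→G f S, G is followed by f S with FIRST {f}. Thus FOLLOW(G) = {$, a, f, g}.

{a, f, g}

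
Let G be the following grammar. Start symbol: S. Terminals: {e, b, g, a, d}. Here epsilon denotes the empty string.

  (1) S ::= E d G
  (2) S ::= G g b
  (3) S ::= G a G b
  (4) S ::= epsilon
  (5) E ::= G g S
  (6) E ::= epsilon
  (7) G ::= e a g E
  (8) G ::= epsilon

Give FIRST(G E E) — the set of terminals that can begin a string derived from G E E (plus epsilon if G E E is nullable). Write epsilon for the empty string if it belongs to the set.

{epsilon, e, g}

FIRST(G): from G::=e a g E we get {e}; from G::=epsilon we get {epsilon}. So FIRST(G) = {epsilon, e}.
FIRST(E): from E::=G g S we get {e, g}; from E::=epsilon we get {epsilon}. So FIRST(E) = {epsilon, e, g}.
FIRST(S): from S::=E d G we get {d, e, g}; from S::=G g b we get {e, g}; from S::=G a G b we get {a, e}; from S::=epsilon we get {epsilon}. So FIRST(S) = {epsilon, a, d, e, g}.
FIRST(G E E): take FIRST of each symbol in turn, carrying on past any symbol whose FIRST contains epsilon; result {epsilon, e, g}.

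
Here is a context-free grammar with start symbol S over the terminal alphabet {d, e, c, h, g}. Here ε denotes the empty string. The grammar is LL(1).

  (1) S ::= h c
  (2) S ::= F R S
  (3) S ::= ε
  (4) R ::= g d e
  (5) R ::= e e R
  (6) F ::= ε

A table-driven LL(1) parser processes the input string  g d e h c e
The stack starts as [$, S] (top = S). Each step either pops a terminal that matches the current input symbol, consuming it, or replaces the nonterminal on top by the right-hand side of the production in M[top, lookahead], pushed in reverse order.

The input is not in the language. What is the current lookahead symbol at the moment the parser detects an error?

      Stack      Input          Action
   1  $ S        g d e h c e $  expand S ::= F R S
   2  $ S R F    g d e h c e $  expand F ::= ε
   3  $ S R      g d e h c e $  expand R ::= g d e
   4  $ S e d g  g d e h c e $  match g
   5  $ S e d    d e h c e $    match d
   6  $ S e      e h c e $      match e
   7  $ S        h c e $        expand S ::= h c
   8  $ c h      h c e $        match h
   9  $ c        c e $          match c
  10  $          e $            error: stack empty but input remains

e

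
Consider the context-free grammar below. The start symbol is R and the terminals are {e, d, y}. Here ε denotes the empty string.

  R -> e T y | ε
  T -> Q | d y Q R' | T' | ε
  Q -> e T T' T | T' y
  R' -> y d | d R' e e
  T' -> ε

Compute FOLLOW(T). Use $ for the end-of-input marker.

{d, e, y}

FIRST(R) = {ε, e}
FIRST(R') = {d, y}
FIRST(T') = {ε}
FIRST(Q) = {e, y}  (via T' y)
FIRST(T) = {ε, d, e, y}  (via Q, T')
FOLLOW(R) includes $ since R is the start symbol.
FOLLOW(R): R appears on no right-hand side. Thus FOLLOW(R) = {$}.
FOLLOW(T): in R->e T y, T is followed by y with FIRST {y}; in Q->e T T' T (occurrence 1), T is followed by T' T with FIRST {ε, d, e, y}; in Q->e T T' T (occurrence 1), the suffix after T is nullable, so FOLLOW(T) ⊇ FOLLOW(Q) = {d, e, y}; in Q->e T T' T (occurrence 2), the suffix after T is empty, so FOLLOW(T) ⊇ FOLLOW(Q) = {d, e, y}. Thus FOLLOW(T) = {d, e, y}.
FOLLOW(Q): in T->Q, the suffix after Q is empty, so FOLLOW(Q) ⊇ FOLLOW(T) = {d, e, y}; in T->d y Q R', Q is followed by R' with FIRST {d, y}. Thus FOLLOW(Q) = {d, e, y}.
FOLLOW(R'): in T->d y Q R', the suffix after R' is empty, so FOLLOW(R') ⊇ FOLLOW(T) = {d, e, y}; in R'->d R' e e, R' is followed by e e with FIRST {e}. Thus FOLLOW(R') = {d, e, y}.
FOLLOW(T'): in T->T', the suffix after T' is empty, so FOLLOW(T') ⊇ FOLLOW(T) = {d, e, y}; in Q->e T T' T, T' is followed by T with FIRST {ε, d, e, y}; in Q->e T T' T, the suffix after T' is nullable, so FOLLOW(T') ⊇ FOLLOW(Q) = {d, e, y}; in Q->T' y, T' is followed by y with FIRST {y}. Thus FOLLOW(T') = {d, e, y}.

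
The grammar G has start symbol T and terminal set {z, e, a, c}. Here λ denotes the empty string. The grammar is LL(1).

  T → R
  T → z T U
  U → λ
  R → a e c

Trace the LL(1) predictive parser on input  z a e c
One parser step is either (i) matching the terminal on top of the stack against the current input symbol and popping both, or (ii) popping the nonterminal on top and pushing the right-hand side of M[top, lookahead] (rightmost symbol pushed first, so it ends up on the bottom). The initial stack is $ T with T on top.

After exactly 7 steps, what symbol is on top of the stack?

step 1: stack=$ T  input=z a e c $  — expand T → z T U
step 2: stack=$ U T z  input=z a e c $  — match z
step 3: stack=$ U T  input=a e c $  — expand T → R
step 4: stack=$ U R  input=a e c $  — expand R → a e c
step 5: stack=$ U c e a  input=a e c $  — match a
step 6: stack=$ U c e  input=e c $  — match e
step 7: stack=$ U c  input=c $  — match c
Stack after step 7: $ U (top = U).

U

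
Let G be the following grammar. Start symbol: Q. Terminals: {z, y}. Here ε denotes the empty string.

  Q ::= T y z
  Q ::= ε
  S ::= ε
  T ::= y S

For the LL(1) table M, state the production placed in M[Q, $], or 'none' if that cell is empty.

Q ::= ε

FIRST(S) = {ε}
FIRST(T) = {y}
FIRST(Q) = {ε, y}  (via T y z)
FOLLOW(Q) includes $ since Q is the start symbol.
FOLLOW(Q): Q appears on no right-hand side. Thus FOLLOW(Q) = {$}.
For Q ::= T y z: FIRST(T y z) = {y}, so it goes in M[Q, t] for t ∈ {y}.
For Q ::= ε: FIRST(ε) = {ε}, so it goes in M[Q, t] for t ∈ {}; since ε ∈ FIRST, also for every t ∈ FOLLOW(Q) = {$}.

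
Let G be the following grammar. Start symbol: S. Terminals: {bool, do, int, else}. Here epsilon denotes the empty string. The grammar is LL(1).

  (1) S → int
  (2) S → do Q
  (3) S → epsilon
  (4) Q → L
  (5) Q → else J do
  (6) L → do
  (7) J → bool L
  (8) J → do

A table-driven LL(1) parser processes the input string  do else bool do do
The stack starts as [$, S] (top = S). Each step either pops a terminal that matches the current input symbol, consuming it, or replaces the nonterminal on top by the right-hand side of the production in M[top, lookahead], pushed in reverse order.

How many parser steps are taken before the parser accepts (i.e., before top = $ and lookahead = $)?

     Stack        Input                 Action
  1  $ S          do else bool do do $  expand S → do Q
  2  $ Q do       do else bool do do $  match do
  3  $ Q          else bool do do $     expand Q → else J do
  4  $ do J else  else bool do do $     match else
  5  $ do J       bool do do $          expand J → bool L
  6  $ do L bool  bool do do $          match bool
  7  $ do L       do do $               expand L → do
  8  $ do do      do do $               match do
  9  $ do         do $                  match do
Accept reached after 9 steps.

9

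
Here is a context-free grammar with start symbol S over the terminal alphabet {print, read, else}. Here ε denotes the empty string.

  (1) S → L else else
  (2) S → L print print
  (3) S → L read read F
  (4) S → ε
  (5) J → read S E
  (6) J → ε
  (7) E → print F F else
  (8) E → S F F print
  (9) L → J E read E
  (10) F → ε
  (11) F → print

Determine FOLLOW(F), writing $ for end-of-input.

FIRST(J) = {ε, read}
FIRST(F) = {ε, print}
FIRST(S) = {ε, print, read}  (via L else else, L print print, L read read F)
FIRST(E) = {print, read}  (via S F F print)
FIRST(L) = {print, read}  (via J E read E)
FOLLOW(S) includes $ since S is the start symbol.
FOLLOW(S): in J→read S E, S is followed by E with FIRST {print, read}; in E→S F F print, S is followed by F F print with FIRST {print}. Thus FOLLOW(S) = {$, print, read}.
FOLLOW(J): in L→J E read E, J is followed by E read E with FIRST {print, read}. Thus FOLLOW(J) = {print, read}.
FOLLOW(L): in S→L else else, L is followed by else else with FIRST {else}; in S→L print print, L is followed by print print with FIRST {print}; in S→L read read F, L is followed by read read F with FIRST {read}. Thus FOLLOW(L) = {else, print, read}.
FOLLOW(E): in J→read S E, the suffix after E is empty, so FOLLOW(E) ⊇ FOLLOW(J) = {print, read}; in L→J E read E (occurrence 1), E is followed by read E with FIRST {read}; in L→J E read E (occurrence 2), the suffix after E is empty, so FOLLOW(E) ⊇ FOLLOW(L) = {else, print, read}. Thus FOLLOW(E) = {else, print, read}.
FOLLOW(F): in S→L read read F, the suffix after F is empty, so FOLLOW(F) ⊇ FOLLOW(S) = {$, print, read}; in E→print F F else (occurrence 1), F is followed by F else with FIRST {else, print}; in E→print F F else (occurrence 2), F is followed by else with FIRST {else}; in E→S F F print (occurrence 1), F is followed by F print with FIRST {print}; in E→S F F print (occurrence 2), F is followed by print with FIRST {print}. Thus FOLLOW(F) = {$, else, print, read}.

{$, else, print, read}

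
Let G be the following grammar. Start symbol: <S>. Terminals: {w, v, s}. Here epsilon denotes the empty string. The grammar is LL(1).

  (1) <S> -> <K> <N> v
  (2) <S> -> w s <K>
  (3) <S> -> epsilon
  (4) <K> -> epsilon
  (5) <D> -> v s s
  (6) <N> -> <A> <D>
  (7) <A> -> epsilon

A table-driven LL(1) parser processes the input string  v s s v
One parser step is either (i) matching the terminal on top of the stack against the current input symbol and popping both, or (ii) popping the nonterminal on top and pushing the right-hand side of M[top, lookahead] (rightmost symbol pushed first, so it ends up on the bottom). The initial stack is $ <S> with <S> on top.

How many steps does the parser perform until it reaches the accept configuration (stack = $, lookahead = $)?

9

     Stack        Input      Action
  1  $ <S>        v s s v $  expand <S> -> <K> <N> v
  2  $ v <N> <K>  v s s v $  expand <K> -> epsilon
  3  $ v <N>      v s s v $  expand <N> -> <A> <D>
  4  $ v <D> <A>  v s s v $  expand <A> -> epsilon
  5  $ v <D>      v s s v $  expand <D> -> v s s
  6  $ v s s v    v s s v $  match v
  7  $ v s s      s s v $    match s
  8  $ v s        s v $      match s
  9  $ v          v $        match v
Accept reached after 9 steps.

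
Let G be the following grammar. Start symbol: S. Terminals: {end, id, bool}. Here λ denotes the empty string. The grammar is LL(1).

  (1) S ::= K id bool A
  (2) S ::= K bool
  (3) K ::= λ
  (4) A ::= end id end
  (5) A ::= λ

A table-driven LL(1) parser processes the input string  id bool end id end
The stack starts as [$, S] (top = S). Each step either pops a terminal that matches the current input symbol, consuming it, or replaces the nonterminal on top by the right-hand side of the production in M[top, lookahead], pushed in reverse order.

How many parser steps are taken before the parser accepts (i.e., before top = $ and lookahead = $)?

     Stack          Input                 Action
  1  $ S            id bool end id end $  expand S ::= K id bool A
  2  $ A bool id K  id bool end id end $  expand K ::= λ
  3  $ A bool id    id bool end id end $  match id
  4  $ A bool       bool end id end $     match bool
  5  $ A            end id end $          expand A ::= end id end
  6  $ end id end   end id end $          match end
  7  $ end id       id end $              match id
  8  $ end          end $                 match end
Accept reached after 8 steps.

8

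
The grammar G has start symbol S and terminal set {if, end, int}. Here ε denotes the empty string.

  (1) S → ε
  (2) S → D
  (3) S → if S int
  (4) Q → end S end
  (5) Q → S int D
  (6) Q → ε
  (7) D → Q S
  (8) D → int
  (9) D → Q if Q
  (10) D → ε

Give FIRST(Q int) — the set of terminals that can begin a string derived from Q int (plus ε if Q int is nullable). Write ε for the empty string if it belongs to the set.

{end, if, int}

FIRST(S): from S→ε we get {ε}; from S→D we get {ε, end, if, int}; from S→if S int we get {if}. So FIRST(S) = {ε, end, if, int}.
FIRST(Q): from Q→end S end we get {end}; from Q→S int D we get {end, if, int}; from Q→ε we get {ε}. So FIRST(Q) = {ε, end, if, int}.
FIRST(D): from D→Q S we get {ε, end, if, int}; from D→int we get {int}; from D→Q if Q we get {end, if, int}; from D→ε we get {ε}. So FIRST(D) = {ε, end, if, int}.
FIRST(Q int): take FIRST of each symbol in turn, carrying on past any symbol whose FIRST contains ε; result {end, if, int}.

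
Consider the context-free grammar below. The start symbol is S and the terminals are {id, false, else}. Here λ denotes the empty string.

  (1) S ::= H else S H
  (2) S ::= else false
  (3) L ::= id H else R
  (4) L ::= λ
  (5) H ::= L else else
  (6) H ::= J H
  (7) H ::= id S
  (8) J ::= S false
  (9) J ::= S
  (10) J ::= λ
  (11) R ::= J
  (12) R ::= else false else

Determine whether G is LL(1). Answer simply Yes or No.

FIRST(S) = {else, id}
FIRST(L) = {λ, id}
FIRST(H) = {else, id}
FIRST(J) = {λ, else, id}
FIRST(R) = {λ, else, id}
FOLLOW(S) = {$, else, false, id}
FOLLOW(L) = {else}
FOLLOW(H) = {$, else, false, id}
FOLLOW(J) = {else, id}
FOLLOW(R) = {else}
Cell M[H, else] receives both H ::= L else else and H ::= J H — the grammar is not LL(1).

No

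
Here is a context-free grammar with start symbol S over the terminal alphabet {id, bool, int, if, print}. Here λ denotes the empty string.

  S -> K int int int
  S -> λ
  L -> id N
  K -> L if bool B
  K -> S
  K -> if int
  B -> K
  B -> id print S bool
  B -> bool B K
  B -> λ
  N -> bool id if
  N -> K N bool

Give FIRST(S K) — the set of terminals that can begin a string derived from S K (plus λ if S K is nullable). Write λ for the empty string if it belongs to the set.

{λ, id, if, int}

FIRST(L): from L->id N we get {id}. So FIRST(L) = {id}.
FIRST(S): from S->K int int int we get {id, if, int}; from S->λ we get {λ}. So FIRST(S) = {λ, id, if, int}.
FIRST(K): from K->L if bool B we get {id}; from K->S we get {λ, id, if, int}; from K->if int we get {if}. So FIRST(K) = {λ, id, if, int}.
FIRST(B): from B->K we get {λ, id, if, int}; from B->id print S bool we get {id}; from B->bool B K we get {bool}; from B->λ we get {λ}. So FIRST(B) = {λ, bool, id, if, int}.
FIRST(N): from N->bool id if we get {bool}; from N->K N bool we get {bool, id, if, int}. So FIRST(N) = {bool, id, if, int}.
FIRST(S K): take FIRST of each symbol in turn, carrying on past any symbol whose FIRST contains λ; result {λ, id, if, int}.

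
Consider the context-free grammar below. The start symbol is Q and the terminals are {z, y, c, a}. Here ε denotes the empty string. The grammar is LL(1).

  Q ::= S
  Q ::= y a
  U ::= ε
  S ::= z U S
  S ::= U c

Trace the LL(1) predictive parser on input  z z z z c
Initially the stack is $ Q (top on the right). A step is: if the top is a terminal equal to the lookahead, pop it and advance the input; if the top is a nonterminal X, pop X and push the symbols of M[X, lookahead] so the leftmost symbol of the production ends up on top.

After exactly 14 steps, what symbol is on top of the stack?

step 1: stack=$ Q  input=z z z z c $  — expand Q ::= S
step 2: stack=$ S  input=z z z z c $  — expand S ::= z U S
step 3: stack=$ S U z  input=z z z z c $  — match z
step 4: stack=$ S U  input=z z z c $  — expand U ::= ε
step 5: stack=$ S  input=z z z c $  — expand S ::= z U S
step 6: stack=$ S U z  input=z z z c $  — match z
step 7: stack=$ S U  input=z z c $  — expand U ::= ε
step 8: stack=$ S  input=z z c $  — expand S ::= z U S
step 9: stack=$ S U z  input=z z c $  — match z
step 10: stack=$ S U  input=z c $  — expand U ::= ε
step 11: stack=$ S  input=z c $  — expand S ::= z U S
step 12: stack=$ S U z  input=z c $  — match z
step 13: stack=$ S U  input=c $  — expand U ::= ε
step 14: stack=$ S  input=c $  — expand S ::= U c
Stack after step 14: $ c U (top = U).

U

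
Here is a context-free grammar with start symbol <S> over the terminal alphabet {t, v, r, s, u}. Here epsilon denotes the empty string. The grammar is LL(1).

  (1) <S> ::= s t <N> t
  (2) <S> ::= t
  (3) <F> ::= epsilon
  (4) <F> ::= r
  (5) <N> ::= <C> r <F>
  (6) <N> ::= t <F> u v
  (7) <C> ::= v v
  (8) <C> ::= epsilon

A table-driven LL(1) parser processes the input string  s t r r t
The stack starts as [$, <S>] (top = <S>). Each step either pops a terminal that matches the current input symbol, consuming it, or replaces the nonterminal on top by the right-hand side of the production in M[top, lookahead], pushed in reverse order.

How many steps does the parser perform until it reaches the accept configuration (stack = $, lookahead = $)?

step 1: stack=$ <S>  input=s t r r t $  — expand <S> ::= s t <N> t
step 2: stack=$ t <N> t s  input=s t r r t $  — match s
step 3: stack=$ t <N> t  input=t r r t $  — match t
step 4: stack=$ t <N>  input=r r t $  — expand <N> ::= <C> r <F>
step 5: stack=$ t <F> r <C>  input=r r t $  — expand <C> ::= epsilon
step 6: stack=$ t <F> r  input=r r t $  — match r
step 7: stack=$ t <F>  input=r t $  — expand <F> ::= r
step 8: stack=$ t r  input=r t $  — match r
step 9: stack=$ t  input=t $  — match t
Accept reached after 9 steps.

9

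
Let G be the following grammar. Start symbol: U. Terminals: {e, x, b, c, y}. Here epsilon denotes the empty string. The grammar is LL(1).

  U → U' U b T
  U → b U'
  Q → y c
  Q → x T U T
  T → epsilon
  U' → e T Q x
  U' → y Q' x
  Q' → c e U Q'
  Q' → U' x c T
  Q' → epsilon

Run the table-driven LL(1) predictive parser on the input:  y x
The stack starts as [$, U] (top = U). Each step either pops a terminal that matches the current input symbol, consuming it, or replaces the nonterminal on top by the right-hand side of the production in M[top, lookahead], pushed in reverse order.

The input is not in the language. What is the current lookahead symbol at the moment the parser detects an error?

$

step 1: stack=$ U  input=y x $  — expand U → U' U b T
step 2: stack=$ T b U U'  input=y x $  — expand U' → y Q' x
step 3: stack=$ T b U x Q' y  input=y x $  — match y
step 4: stack=$ T b U x Q'  input=x $  — expand Q' → epsilon
step 5: stack=$ T b U x  input=x $  — match x
step 6: stack=$ T b U  input=$  — error: M[U, $] is empty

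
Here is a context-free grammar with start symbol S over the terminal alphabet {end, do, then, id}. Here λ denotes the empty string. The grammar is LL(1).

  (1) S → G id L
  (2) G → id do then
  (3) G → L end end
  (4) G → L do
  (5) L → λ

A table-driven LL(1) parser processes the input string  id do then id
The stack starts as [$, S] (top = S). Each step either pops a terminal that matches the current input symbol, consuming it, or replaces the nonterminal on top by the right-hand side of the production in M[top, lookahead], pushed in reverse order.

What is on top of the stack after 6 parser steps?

     Stack              Input            Action
  1  $ S                id do then id $  expand S → G id L
  2  $ L id G           id do then id $  expand G → id do then
  3  $ L id then do id  id do then id $  match id
  4  $ L id then do     do then id $     match do
  5  $ L id then        then id $        match then
  6  $ L id             id $             match id
Stack after step 6: $ L (top = L).

L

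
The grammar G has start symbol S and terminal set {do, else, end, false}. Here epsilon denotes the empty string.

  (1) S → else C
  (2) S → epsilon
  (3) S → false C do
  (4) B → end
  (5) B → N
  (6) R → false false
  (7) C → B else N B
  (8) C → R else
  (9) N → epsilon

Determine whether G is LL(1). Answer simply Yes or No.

Yes

FIRST(S) = {epsilon, else, false}
FIRST(B) = {epsilon, end}
FIRST(R) = {false}
FIRST(C) = {else, end, false}
FIRST(N) = {epsilon}
FOLLOW(S) = {$}
FOLLOW(B) = {$, do, else}
FOLLOW(R) = {else}
FOLLOW(C) = {$, do}
FOLLOW(N) = {$, do, else, end}
Each cell of M receives at most one production.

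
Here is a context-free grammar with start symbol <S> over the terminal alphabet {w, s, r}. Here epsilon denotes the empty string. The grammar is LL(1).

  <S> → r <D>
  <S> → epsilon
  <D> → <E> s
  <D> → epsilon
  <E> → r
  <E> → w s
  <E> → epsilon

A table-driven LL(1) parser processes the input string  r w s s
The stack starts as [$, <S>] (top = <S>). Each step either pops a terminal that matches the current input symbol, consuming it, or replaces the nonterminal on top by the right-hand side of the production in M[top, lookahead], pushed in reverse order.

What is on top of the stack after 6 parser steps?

s

step 1: stack=$ <S>  input=r w s s $  — expand <S> → r <D>
step 2: stack=$ <D> r  input=r w s s $  — match r
step 3: stack=$ <D>  input=w s s $  — expand <D> → <E> s
step 4: stack=$ s <E>  input=w s s $  — expand <E> → w s
step 5: stack=$ s s w  input=w s s $  — match w
step 6: stack=$ s s  input=s s $  — match s
Stack after step 6: $ s (top = s).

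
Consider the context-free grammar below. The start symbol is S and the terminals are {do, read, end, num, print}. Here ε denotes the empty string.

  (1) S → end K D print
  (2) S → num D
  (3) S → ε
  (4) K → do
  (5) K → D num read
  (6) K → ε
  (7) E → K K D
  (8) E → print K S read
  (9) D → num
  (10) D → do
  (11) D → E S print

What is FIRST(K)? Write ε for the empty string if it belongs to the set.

FIRST(S): from S→end K D print we get {end}; from S→num D we get {num}; from S→ε we get {ε}. So FIRST(S) = {ε, end, num}.
FIRST(K): from K→do we get {do}; from K→D num read we get {do, num, print}; from K→ε we get {ε}. So FIRST(K) = {ε, do, num, print}.
FIRST(E): from E→K K D we get {do, num, print}; from E→print K S read we get {print}. So FIRST(E) = {do, num, print}.
FIRST(D): from D→num we get {num}; from D→do we get {do}; from D→E S print we get {do, num, print}. So FIRST(D) = {do, num, print}.

{ε, do, num, print}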